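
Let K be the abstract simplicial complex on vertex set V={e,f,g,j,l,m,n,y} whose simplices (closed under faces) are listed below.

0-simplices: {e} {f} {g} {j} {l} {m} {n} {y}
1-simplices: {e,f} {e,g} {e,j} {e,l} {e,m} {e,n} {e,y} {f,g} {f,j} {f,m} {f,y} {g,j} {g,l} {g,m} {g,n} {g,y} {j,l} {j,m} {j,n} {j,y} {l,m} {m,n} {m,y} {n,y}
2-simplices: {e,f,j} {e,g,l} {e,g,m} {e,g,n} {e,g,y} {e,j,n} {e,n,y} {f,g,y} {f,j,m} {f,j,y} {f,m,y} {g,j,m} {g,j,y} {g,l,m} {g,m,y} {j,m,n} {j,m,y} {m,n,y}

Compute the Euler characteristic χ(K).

χ(K)=2

n_0=8 n_1=24 n_2=18
χ=+8−24+18=2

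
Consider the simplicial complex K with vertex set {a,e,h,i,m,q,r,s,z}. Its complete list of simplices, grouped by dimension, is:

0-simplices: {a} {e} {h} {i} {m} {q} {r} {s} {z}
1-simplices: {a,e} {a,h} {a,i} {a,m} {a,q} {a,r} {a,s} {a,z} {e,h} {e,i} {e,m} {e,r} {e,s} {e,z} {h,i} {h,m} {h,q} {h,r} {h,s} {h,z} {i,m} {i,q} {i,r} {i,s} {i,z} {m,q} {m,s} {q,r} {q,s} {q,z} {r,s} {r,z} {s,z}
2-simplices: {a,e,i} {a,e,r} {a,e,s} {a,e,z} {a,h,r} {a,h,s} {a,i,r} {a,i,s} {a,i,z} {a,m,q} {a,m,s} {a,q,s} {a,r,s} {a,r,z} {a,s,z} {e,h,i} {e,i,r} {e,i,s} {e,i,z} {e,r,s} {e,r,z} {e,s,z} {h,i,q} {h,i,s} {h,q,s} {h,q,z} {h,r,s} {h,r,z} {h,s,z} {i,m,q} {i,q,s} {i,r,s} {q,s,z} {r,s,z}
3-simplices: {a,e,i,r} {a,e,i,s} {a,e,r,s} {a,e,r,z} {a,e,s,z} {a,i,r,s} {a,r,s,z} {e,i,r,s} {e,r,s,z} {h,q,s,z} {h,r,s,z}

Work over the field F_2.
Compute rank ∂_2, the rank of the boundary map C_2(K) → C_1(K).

n_0=9 n_1=33 n_2=34 n_3=11  [Z2]
∂1: piv[ae,ah,ai,am,aq,ar,as,az] rk=8  ker:eh,ei,em,er,es,ez,hi,hm,hq,hr,hs,hz,im,iq,ir,is,iz,mq,ms,qr,qs,qz,rs,rz,sz
∂2: piv[aei,aer,aes,aez,ahr,ahs,air,ais,aiz,amq,ams,aqs,ars,arz,asz,ehi,hiq,his,hqs,hqz,hrz,imq] rk=22  ker:eir,eis,eiz,ers,erz,esz,hrs,hsz,iqs,irs,qsz,rsz
∂3: piv[aeir,aeis,aers,aerz,aesz,airs,arsz,hqsz,hrsz] rk=9  ker:eirs,ersz
rk∂_2=22

rank∂_2=22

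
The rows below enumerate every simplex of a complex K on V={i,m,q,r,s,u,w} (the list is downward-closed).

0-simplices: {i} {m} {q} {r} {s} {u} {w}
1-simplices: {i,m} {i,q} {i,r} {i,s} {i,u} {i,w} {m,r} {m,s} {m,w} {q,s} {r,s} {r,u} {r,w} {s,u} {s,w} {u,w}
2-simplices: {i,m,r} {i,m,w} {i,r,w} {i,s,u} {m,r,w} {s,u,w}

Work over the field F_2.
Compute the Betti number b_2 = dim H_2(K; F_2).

b_2=1

n_0=7 n_1=16 n_2=6  [Z2]
∂1: piv[im,iq,ir,is,iu,iw] rk=6  ker:mr,ms,mw,qs,rs,ru,rw,su,sw,uw
∂2: piv[imr,imw,irw,isu,suw] rk=5  ker:mrw
b_2=(6−5)−0=1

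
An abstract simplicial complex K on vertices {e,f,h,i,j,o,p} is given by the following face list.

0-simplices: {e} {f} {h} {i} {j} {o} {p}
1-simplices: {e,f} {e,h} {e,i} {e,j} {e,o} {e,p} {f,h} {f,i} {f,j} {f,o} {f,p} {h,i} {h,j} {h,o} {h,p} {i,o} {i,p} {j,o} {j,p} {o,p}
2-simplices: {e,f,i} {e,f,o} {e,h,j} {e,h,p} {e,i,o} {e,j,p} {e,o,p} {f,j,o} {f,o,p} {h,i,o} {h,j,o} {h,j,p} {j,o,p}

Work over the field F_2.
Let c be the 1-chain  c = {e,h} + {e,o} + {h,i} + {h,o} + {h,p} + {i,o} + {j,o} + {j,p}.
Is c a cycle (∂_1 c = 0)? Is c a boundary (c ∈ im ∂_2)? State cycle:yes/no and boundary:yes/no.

cycle:yes boundary:yes

n_0=7 n_1=20 n_2=13  [Z2]
∂1: piv[ef,eh,ei,ej,eo,ep] rk=6  ker:fh,fi,fj,fo,fp,hi,hj,ho,hp,io,ip,jo,jp,op
∂2: piv[efi,efo,ehj,ehp,eio,ejp,eop,fjo,fop,hio,hjo,jop] rk=12  ker:hjp
∂1c = 0
c vs im∂2: reduces to 0 ⇒ boundary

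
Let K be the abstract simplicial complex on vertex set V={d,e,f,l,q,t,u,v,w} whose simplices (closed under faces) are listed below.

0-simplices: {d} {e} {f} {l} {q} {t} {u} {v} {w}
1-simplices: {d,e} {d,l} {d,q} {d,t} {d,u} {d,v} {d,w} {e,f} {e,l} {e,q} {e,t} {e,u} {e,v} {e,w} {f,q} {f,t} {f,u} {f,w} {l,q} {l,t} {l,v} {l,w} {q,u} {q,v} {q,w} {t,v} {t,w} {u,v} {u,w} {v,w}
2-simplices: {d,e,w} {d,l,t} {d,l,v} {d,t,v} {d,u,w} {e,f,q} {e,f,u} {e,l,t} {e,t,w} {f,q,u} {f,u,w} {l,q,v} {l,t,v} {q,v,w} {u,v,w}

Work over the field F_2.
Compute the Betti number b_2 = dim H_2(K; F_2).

b_2=1

n_0=9 n_1=30 n_2=15  [Z2]
∂1: piv[de,dl,dq,dt,du,dv,dw,ef] rk=8  ker:el,eq,et,eu,ev,ew,fq,ft,fu,fw,lq,lt,lv,lw,qu,qv,qw,tv,tw,uv,uw,vw
∂2: piv[dew,dlt,dlv,dtv,duw,efq,efu,elt,etw,fqu,fuw,lqv,qvw,uvw] rk=14  ker:ltv
b_2=(15−14)−0=1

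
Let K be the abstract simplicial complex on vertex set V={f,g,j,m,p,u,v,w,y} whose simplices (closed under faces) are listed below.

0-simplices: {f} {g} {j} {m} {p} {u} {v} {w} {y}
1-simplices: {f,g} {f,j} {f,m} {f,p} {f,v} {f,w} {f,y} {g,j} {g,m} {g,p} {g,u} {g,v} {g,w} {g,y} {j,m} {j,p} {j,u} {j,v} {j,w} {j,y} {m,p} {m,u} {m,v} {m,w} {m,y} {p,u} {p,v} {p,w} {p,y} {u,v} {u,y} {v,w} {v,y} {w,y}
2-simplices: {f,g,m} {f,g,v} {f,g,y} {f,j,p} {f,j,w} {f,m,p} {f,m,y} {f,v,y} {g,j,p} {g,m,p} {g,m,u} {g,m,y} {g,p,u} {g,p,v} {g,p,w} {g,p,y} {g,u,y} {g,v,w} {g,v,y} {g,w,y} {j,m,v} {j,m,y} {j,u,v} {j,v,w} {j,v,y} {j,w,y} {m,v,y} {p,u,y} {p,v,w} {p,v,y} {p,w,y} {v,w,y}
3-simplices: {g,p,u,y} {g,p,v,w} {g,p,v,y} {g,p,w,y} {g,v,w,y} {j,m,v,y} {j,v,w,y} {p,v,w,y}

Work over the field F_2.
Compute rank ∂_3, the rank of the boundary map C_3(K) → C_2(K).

rank∂_3=7

n_0=9 n_1=34 n_2=32 n_3=8  [Z2]
∂1: piv[fg,fj,fm,fp,fv,fw,fy,gu] rk=8  ker:gj,gm,gp,gv,gw,gy,jm,jp,ju,jv,jw,jy,mp,mu,mv,mw,my,pu,pv,pw,py,uv,uy,vw,vy,wy
∂2: piv[fgm,fgv,fgy,fjp,fjw,fmp,fmy,fvy,gjp,gmp,gmu,gpu,gpv,gpw,gpy,guy,gvw,gwy,jmv,jmy,juv,jvw,jvy] rk=23  ker:gmy,gvy,jwy,mvy,puy,pvw,pvy,pwy,vwy
∂3: piv[gpuy,gpvw,gpvy,gpwy,gvwy,jmvy,jvwy] rk=7  ker:pvwy
rk∂_3=7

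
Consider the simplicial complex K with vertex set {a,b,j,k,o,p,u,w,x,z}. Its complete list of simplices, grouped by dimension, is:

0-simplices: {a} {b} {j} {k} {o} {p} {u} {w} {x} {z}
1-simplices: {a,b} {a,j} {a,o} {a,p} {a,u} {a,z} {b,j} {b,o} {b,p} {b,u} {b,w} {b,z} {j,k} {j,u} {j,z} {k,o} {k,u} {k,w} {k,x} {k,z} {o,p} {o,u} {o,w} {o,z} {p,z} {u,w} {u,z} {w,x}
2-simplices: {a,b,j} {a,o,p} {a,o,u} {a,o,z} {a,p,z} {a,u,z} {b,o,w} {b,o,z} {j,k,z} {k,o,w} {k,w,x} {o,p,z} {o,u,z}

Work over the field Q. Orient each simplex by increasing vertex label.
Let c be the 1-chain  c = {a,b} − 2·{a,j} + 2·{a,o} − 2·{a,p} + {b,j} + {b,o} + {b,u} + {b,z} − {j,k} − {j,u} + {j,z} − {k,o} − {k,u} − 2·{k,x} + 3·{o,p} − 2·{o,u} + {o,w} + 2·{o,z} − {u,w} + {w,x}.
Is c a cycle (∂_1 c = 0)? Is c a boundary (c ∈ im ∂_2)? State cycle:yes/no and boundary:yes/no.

n_0=10 n_1=28 n_2=13  [Q]
∂1: piv[ab,aj,ao,ap,au,az,bw,jk,kx] rk=9  ker:bj,bo,bp,bu,bz,ju,jz,ko,ku,kw,kz,op,ou,ow,oz,pz,uw,uz,wx
∂2: piv[abj,aop,aou,aoz,apz,auz,bow,boz,jkz,kow,kwx] rk=11  ker:opz,ouz
∂1c = {a} − 3·{b} + 3·{k} − 2·{o} + {p} − 2·{u} − {w} − {x} + 4·{z}

cycle:no boundary:no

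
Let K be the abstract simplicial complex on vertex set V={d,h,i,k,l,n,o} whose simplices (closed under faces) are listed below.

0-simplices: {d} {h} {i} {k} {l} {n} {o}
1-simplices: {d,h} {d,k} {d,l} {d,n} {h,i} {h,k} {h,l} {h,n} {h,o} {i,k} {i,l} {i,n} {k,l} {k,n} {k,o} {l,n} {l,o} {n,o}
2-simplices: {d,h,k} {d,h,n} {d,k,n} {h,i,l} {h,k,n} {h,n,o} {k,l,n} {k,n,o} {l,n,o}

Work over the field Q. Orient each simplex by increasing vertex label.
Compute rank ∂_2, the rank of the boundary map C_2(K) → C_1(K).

rank∂_2=8

n_0=7 n_1=18 n_2=9  [Q]
∂1: piv[dh,dk,dl,dn,hi,ho] rk=6  ker:hk,hl,hn,ik,il,in,kl,kn,ko,ln,lo,no
∂2: piv[dhk,dhn,dkn,hil,hno,kln,kno,lno] rk=8  ker:hkn
rk∂_2=8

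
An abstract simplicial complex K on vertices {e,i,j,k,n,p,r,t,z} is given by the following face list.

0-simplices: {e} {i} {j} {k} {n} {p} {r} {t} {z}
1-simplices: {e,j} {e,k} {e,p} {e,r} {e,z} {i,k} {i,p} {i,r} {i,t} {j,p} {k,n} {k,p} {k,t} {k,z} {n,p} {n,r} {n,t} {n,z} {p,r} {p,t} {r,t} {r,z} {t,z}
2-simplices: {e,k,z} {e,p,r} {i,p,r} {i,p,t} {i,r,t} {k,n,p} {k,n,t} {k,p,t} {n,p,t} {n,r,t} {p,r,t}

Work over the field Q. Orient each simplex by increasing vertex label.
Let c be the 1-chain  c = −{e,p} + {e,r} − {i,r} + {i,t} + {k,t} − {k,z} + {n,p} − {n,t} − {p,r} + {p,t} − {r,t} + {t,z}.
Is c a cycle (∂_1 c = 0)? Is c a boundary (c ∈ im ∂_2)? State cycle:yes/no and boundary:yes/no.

cycle:yes boundary:no

n_0=9 n_1=23 n_2=11  [Q]
∂1: piv[ej,ek,ep,er,ez,ik,it,kn] rk=8  ker:ip,ir,jp,kp,kt,kz,np,nr,nt,nz,pr,pt,rt,rz,tz
∂2: piv[ekz,epr,ipr,ipt,irt,knp,knt,kpt,nrt] rk=9  ker:npt,prt
∂1c = 0
c vs im∂2: residual ≠ 0 ⇒ not boundary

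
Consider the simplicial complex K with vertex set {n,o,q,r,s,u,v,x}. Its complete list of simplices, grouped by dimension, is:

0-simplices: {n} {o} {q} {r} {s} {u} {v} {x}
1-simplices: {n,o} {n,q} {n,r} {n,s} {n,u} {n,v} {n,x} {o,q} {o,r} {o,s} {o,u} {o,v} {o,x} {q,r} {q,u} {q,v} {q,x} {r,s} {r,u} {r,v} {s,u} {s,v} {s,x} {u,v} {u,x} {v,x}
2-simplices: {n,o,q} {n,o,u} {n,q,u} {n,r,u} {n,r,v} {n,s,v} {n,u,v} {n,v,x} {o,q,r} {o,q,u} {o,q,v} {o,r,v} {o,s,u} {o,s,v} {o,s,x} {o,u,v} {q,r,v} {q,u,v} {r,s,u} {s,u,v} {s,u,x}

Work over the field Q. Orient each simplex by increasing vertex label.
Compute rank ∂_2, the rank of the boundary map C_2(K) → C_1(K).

rank∂_2=17

n_0=8 n_1=26 n_2=21  [Q]
∂1: piv[no,nq,nr,ns,nu,nv,nx] rk=7  ker:oq,or,os,ou,ov,ox,qr,qu,qv,qx,rs,ru,rv,su,sv,sx,uv,ux,vx
∂2: piv[noq,nou,nqu,nru,nrv,nsv,nuv,nvx,oqr,oqv,orv,osu,osv,osx,ouv,rsu,sux] rk=17  ker:oqu,qrv,quv,suv
rk∂_2=17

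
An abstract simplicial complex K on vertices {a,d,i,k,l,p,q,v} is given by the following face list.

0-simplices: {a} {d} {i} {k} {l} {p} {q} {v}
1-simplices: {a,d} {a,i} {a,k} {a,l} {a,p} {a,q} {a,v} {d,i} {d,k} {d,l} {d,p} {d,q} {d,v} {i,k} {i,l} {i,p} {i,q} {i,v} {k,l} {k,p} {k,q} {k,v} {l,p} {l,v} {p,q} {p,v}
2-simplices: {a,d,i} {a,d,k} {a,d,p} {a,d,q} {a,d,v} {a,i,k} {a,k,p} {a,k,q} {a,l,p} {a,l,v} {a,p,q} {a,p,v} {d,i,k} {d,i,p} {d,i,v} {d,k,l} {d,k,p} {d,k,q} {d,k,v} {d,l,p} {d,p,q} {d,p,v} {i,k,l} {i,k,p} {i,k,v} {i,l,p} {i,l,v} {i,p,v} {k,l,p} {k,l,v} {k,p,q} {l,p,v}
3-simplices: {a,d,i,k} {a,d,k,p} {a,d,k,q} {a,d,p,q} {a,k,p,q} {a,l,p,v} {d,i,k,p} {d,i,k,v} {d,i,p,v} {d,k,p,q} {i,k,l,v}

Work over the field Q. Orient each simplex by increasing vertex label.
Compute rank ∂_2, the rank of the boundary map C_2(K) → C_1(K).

rank∂_2=18

n_0=8 n_1=26 n_2=32 n_3=11  [Q]
∂1: piv[ad,ai,ak,al,ap,aq,av] rk=7  ker:di,dk,dl,dp,dq,dv,ik,il,ip,iq,iv,kl,kp,kq,kv,lp,lv,pq,pv
∂2: piv[adi,adk,adp,adq,adv,aik,akp,akq,alp,alv,apq,apv,dip,div,dkl,dkv,dlp,ikl] rk=18  ker:dik,dkp,dkq,dpq,dpv,ikp,ikv,ilp,ilv,ipv,klp,klv,kpq,lpv
∂3: piv[adik,adkp,adkq,adpq,akpq,alpv,dikp,dikv,dipv,iklv] rk=10  ker:dkpq
rk∂_2=18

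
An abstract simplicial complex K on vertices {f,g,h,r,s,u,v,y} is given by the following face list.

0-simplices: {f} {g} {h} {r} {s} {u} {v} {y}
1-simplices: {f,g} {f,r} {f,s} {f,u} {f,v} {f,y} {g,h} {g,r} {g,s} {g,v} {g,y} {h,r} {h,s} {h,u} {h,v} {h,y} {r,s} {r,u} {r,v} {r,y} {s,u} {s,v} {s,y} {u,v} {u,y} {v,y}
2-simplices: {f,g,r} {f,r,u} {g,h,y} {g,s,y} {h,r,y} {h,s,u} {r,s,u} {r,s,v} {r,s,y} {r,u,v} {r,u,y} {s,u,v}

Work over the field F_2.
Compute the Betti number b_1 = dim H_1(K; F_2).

n_0=8 n_1=26 n_2=12  [Z2]
∂1: piv[fg,fr,fs,fu,fv,fy,gh] rk=7  ker:gr,gs,gv,gy,hr,hs,hu,hv,hy,rs,ru,rv,ry,su,sv,sy,uv,uy,vy
∂2: piv[fgr,fru,ghy,gsy,hry,hsu,rsu,rsv,rsy,ruv,ruy] rk=11  ker:suv
b_1=(26−7)−11=8

b_1=8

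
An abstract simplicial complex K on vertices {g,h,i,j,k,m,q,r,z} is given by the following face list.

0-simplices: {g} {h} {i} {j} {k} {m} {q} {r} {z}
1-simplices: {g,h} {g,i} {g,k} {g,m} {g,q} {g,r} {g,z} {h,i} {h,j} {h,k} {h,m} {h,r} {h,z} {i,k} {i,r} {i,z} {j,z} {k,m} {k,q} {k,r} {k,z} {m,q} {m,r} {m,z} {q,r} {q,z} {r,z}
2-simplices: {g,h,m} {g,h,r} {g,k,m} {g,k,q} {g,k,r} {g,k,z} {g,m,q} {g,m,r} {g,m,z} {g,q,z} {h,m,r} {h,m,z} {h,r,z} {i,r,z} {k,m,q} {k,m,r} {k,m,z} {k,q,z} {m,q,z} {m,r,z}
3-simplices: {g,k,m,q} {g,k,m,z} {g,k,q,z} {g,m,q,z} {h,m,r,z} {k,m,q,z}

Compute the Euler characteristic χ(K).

n_0=9 n_1=27 n_2=20 n_3=6
χ=+9−27+20−6=-4

χ(K)=-4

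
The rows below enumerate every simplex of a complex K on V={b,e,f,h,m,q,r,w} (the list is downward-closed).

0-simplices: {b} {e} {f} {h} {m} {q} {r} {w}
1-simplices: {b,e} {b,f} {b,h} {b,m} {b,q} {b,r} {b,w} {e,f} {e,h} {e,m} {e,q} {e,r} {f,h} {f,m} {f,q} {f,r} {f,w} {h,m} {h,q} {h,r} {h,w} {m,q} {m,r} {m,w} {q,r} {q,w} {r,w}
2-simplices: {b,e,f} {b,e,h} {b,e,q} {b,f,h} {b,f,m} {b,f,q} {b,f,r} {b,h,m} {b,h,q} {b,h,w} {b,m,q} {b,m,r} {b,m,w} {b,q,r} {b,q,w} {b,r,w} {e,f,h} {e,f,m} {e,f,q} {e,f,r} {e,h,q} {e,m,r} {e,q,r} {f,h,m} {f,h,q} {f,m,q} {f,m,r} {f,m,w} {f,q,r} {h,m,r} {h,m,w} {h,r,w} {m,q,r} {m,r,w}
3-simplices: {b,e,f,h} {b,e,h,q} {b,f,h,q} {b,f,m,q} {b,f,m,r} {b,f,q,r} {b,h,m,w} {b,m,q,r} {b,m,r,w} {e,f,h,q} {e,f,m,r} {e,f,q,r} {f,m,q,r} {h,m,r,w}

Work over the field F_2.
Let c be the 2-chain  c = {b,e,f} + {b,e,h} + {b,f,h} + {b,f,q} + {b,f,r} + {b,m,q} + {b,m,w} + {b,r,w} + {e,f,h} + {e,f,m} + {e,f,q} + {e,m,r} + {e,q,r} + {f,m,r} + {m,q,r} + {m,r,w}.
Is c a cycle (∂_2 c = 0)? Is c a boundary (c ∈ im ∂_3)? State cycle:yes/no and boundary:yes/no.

n_0=8 n_1=27 n_2=34 n_3=14  [Z2]
∂1: piv[be,bf,bh,bm,bq,br,bw] rk=7  ker:ef,eh,em,eq,er,fh,fm,fq,fr,fw,hm,hq,hr,hw,mq,mr,mw,qr,qw,rw
∂2: piv[bef,beh,beq,bfh,bfm,bfq,bfr,bhm,bhq,bhw,bmq,bmr,bmw,bqr,bqw,brw,efm,efr,fmw,hmr] rk=20  ker:efh,efq,ehq,emr,eqr,fhm,fhq,fmq,fmr,fqr,hmw,hrw,mqr,mrw
∂3: piv[befh,behq,bfhq,bfmq,bfmr,bfqr,bhmw,bmqr,bmrw,efhq,efmr,efqr,hmrw] rk=13  ker:fmqr
∂2c = 0
c vs im∂3: reduces to 0 ⇒ boundary

cycle:yes boundary:yes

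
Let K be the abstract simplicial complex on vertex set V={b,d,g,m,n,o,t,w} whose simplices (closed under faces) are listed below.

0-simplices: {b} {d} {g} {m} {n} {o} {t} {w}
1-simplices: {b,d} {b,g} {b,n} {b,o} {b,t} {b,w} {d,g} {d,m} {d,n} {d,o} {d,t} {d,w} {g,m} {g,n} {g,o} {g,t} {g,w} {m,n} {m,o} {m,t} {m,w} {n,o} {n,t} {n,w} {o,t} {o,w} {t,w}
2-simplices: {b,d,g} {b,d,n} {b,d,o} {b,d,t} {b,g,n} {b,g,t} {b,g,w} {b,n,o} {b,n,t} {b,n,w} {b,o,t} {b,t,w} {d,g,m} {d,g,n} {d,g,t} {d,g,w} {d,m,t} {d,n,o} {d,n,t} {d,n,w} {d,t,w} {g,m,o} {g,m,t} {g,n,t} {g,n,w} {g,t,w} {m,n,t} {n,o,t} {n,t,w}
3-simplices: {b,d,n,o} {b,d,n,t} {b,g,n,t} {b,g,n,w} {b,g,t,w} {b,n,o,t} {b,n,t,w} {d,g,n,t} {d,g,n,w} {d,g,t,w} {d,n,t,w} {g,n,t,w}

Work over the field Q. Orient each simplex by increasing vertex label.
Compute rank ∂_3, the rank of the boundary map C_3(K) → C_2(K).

n_0=8 n_1=27 n_2=29 n_3=12  [Q]
∂1: piv[bd,bg,bn,bo,bt,bw,dm] rk=7  ker:dg,dn,do,dt,dw,gm,gn,go,gt,gw,mn,mo,mt,mw,no,nt,nw,ot,ow,tw
∂2: piv[bdg,bdn,bdo,bdt,bgn,bgt,bgw,bno,bnt,bnw,bot,btw,dgm,dgw,dmt,gmo,mnt] rk=17  ker:dgn,dgt,dno,dnt,dnw,dtw,gmt,gnt,gnw,gtw,not,ntw
∂3: piv[bdno,bdnt,bgnt,bgnw,bgtw,bnot,bntw,dgnt,dgnw,dgtw] rk=10  ker:dntw,gntw
rk∂_3=10

rank∂_3=10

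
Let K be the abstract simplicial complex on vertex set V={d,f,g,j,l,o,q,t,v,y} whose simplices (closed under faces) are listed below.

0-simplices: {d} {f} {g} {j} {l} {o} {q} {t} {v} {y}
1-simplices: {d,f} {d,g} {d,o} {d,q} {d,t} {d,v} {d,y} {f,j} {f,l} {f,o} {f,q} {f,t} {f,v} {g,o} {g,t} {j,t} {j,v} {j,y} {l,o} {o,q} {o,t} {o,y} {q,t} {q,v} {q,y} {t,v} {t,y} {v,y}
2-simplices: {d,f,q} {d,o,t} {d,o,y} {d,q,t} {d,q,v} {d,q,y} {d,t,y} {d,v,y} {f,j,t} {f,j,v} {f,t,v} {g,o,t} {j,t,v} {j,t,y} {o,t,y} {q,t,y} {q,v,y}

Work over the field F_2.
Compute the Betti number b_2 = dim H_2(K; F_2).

n_0=10 n_1=28 n_2=17  [Z2]
∂1: piv[df,dg,do,dq,dt,dv,dy,fj,fl] rk=9  ker:fo,fq,ft,fv,go,gt,jt,jv,jy,lo,oq,ot,oy,qt,qv,qy,tv,ty,vy
∂2: piv[dfq,dot,doy,dqt,dqv,dqy,dty,dvy,fjt,fjv,ftv,got,jty] rk=13  ker:jtv,oty,qty,qvy
b_2=(17−13)−0=4

b_2=4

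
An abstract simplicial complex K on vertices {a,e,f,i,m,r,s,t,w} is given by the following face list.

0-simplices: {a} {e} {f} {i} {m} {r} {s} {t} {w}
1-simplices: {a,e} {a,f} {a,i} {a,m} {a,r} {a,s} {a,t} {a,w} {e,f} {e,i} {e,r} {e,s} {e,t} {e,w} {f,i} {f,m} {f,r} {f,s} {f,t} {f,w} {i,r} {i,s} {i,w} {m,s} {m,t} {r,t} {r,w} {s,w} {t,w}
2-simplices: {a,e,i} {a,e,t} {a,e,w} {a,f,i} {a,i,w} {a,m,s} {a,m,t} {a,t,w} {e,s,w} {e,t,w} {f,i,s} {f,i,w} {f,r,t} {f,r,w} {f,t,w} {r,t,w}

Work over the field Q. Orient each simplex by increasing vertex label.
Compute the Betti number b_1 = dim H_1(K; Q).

n_0=9 n_1=29 n_2=16  [Q]
∂1: piv[ae,af,ai,am,ar,as,at,aw] rk=8  ker:ef,ei,er,es,et,ew,fi,fm,fr,fs,ft,fw,ir,is,iw,ms,mt,rt,rw,sw,tw
∂2: piv[aei,aet,aew,afi,aiw,ams,amt,atw,esw,fis,fiw,frt,frw,ftw] rk=14  ker:etw,rtw
b_1=(29−8)−14=7

b_1=7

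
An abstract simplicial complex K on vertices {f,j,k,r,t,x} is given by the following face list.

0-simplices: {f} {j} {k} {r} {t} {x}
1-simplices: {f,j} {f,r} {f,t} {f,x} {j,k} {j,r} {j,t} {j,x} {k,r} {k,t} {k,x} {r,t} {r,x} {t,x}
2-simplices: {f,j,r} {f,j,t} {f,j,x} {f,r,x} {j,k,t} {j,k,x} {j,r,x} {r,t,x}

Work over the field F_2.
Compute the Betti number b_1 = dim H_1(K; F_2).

n_0=6 n_1=14 n_2=8  [Z2]
∂1: piv[fj,fr,ft,fx,jk] rk=5  ker:jr,jt,jx,kr,kt,kx,rt,rx,tx
∂2: piv[fjr,fjt,fjx,frx,jkt,jkx,rtx] rk=7  ker:jrx
b_1=(14−5)−7=2

b_1=2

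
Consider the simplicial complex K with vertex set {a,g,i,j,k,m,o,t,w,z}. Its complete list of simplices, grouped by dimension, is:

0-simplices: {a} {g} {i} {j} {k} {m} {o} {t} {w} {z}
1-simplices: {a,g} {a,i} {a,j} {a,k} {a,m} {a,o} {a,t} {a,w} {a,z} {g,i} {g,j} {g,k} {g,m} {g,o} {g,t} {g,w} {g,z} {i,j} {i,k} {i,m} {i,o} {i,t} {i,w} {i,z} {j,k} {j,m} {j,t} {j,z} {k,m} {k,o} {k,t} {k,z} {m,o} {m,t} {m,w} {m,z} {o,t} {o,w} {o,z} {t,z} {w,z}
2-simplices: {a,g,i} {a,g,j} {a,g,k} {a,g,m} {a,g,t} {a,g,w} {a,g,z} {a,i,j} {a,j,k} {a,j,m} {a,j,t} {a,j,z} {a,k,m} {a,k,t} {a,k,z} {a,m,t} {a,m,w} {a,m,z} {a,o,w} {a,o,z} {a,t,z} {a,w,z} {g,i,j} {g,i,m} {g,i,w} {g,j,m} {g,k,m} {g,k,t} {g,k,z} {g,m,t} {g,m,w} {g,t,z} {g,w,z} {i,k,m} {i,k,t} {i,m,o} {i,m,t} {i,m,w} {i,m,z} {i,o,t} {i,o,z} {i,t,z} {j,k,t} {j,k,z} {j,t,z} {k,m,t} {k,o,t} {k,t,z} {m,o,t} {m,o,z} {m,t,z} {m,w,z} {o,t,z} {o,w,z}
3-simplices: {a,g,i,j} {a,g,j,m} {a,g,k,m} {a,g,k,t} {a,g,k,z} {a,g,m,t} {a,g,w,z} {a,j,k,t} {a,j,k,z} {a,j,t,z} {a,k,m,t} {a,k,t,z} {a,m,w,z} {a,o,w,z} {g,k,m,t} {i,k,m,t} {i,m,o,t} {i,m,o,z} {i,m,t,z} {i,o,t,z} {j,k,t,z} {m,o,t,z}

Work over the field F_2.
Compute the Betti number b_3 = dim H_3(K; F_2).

b_3=3

n_0=10 n_1=41 n_2=54 n_3=22  [Z2]
∂1: piv[ag,ai,aj,ak,am,ao,at,aw,az] rk=9  ker:gi,gj,gk,gm,go,gt,gw,gz,ij,ik,im,io,it,iw,iz,jk,jm,jt,jz,km,ko,kt,kz,mo,mt,mw,mz,ot,ow,oz,tz,wz
∂2: piv[agi,agj,agk,agm,agt,agw,agz,aij,ajk,ajm,ajt,ajz,akm,akt,akz,amt,amw,amz,aow,aoz,atz,awz,gim,giw,ikm,ikt,imo,imz,iot,ioz,kot] rk=31  ker:gij,gjm,gkm,gkt,gkz,gmt,gmw,gtz,gwz,imt,imw,itz,jkt,jkz,jtz,kmt,ktz,mot,moz,mtz,mwz,otz,owz
∂3: piv[agij,agjm,agkm,agkt,agkz,agmt,agwz,ajkt,ajkz,ajtz,akmt,aktz,amwz,aowz,ikmt,imot,imoz,imtz,iotz] rk=19  ker:gkmt,jktz,motz
b_3=(22−19)−0=3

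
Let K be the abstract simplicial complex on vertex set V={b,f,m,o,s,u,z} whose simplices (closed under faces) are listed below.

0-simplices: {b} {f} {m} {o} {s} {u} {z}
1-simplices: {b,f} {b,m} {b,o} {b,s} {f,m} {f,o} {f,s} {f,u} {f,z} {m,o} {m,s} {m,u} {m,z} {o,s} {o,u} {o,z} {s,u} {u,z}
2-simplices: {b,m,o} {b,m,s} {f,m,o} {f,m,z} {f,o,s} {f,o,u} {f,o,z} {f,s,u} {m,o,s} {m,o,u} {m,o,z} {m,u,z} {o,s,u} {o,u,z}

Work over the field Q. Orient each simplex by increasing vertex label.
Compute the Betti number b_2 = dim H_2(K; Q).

n_0=7 n_1=18 n_2=14  [Q]
∂1: piv[bf,bm,bo,bs,fu,fz] rk=6  ker:fm,fo,fs,mo,ms,mu,mz,os,ou,oz,su,uz
∂2: piv[bmo,bms,fmo,fmz,fos,fou,foz,fsu,mos,mou,muz] rk=11  ker:moz,osu,ouz
b_2=(14−11)−0=3

b_2=3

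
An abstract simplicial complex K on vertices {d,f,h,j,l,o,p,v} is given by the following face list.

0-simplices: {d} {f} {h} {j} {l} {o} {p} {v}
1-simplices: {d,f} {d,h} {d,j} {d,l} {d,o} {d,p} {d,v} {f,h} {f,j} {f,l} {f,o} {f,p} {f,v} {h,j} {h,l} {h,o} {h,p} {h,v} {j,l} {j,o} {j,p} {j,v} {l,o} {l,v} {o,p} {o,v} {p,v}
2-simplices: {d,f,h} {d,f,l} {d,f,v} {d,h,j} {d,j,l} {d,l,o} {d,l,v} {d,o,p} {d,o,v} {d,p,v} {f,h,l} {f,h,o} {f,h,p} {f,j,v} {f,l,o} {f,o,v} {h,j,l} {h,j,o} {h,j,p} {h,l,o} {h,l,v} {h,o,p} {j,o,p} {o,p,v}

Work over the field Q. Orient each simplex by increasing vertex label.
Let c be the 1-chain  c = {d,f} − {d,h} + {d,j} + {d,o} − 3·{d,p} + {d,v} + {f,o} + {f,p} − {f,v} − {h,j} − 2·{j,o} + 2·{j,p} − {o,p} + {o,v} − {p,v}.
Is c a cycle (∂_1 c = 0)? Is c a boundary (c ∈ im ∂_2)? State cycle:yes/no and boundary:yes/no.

cycle:yes boundary:yes

n_0=8 n_1=27 n_2=24  [Q]
∂1: piv[df,dh,dj,dl,do,dp,dv] rk=7  ker:fh,fj,fl,fo,fp,fv,hj,hl,ho,hp,hv,jl,jo,jp,jv,lo,lv,op,ov,pv
∂2: piv[dfh,dfl,dfv,dhj,djl,dlo,dlv,dop,dov,dpv,fhl,fho,fhp,fjv,flo,hjo,hjp,hlv,hop] rk=19  ker:fov,hjl,hlo,jop,opv
∂1c = 0
c vs im∂2: reduces to 0 ⇒ boundary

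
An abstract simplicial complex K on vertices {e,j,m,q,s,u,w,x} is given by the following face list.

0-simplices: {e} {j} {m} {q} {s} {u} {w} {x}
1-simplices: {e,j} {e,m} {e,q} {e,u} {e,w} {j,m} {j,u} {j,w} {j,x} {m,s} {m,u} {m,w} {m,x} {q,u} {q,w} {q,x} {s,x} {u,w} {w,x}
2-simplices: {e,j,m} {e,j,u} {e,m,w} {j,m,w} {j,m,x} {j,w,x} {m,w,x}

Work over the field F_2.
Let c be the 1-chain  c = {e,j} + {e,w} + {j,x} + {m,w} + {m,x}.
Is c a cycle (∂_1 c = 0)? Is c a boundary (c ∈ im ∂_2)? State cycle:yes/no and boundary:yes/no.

n_0=8 n_1=19 n_2=7  [Z2]
∂1: piv[ej,em,eq,eu,ew,jx,ms] rk=7  ker:jm,ju,jw,mu,mw,mx,qu,qw,qx,sx,uw,wx
∂2: piv[ejm,eju,emw,jmw,jmx,jwx] rk=6  ker:mwx
∂1c = 0
c vs im∂2: reduces to 0 ⇒ boundary

cycle:yes boundary:yes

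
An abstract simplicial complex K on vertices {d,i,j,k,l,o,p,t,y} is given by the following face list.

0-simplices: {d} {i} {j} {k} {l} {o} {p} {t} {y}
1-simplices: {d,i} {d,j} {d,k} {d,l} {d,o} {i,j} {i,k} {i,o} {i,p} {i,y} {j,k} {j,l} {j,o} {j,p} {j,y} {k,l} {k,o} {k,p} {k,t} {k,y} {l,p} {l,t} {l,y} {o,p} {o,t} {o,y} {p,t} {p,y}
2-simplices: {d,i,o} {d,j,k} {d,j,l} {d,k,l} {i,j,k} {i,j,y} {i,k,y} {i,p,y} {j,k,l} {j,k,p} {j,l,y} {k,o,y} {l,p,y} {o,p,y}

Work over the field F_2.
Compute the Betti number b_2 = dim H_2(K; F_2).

n_0=9 n_1=28 n_2=14  [Z2]
∂1: piv[di,dj,dk,dl,do,ip,iy,kt] rk=8  ker:ij,ik,io,jk,jl,jo,jp,jy,kl,ko,kp,ky,lp,lt,ly,op,ot,oy,pt,py
∂2: piv[dio,djk,djl,dkl,ijk,ijy,iky,ipy,jkp,jly,koy,lpy,opy] rk=13  ker:jkl
b_2=(14−13)−0=1

b_2=1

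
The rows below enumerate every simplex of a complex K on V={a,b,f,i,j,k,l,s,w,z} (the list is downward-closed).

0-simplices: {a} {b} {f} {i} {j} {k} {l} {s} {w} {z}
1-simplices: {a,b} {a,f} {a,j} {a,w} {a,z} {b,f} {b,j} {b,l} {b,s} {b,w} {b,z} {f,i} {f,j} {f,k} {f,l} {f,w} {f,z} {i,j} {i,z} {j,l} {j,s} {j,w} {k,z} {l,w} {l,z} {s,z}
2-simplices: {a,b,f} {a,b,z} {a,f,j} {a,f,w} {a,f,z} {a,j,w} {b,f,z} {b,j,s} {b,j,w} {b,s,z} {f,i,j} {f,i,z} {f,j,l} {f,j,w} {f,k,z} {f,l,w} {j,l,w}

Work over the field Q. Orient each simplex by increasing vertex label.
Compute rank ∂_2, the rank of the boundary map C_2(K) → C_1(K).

rank∂_2=14

n_0=10 n_1=26 n_2=17  [Q]
∂1: piv[ab,af,aj,aw,az,bl,bs,fi,fk] rk=9  ker:bf,bj,bw,bz,fj,fl,fw,fz,ij,iz,jl,js,jw,kz,lw,lz,sz
∂2: piv[abf,abz,afj,afw,afz,ajw,bjs,bjw,bsz,fij,fiz,fjl,fkz,flw] rk=14  ker:bfz,fjw,jlw
rk∂_2=14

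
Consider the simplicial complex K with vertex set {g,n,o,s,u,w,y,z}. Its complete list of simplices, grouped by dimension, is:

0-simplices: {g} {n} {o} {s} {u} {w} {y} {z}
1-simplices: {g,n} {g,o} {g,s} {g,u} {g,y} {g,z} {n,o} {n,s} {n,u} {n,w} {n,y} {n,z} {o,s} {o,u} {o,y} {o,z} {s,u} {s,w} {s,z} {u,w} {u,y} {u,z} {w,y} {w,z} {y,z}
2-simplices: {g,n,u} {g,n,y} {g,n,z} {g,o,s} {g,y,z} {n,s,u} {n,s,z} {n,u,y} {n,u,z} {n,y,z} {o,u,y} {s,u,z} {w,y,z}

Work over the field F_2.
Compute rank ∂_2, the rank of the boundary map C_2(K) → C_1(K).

rank∂_2=11

n_0=8 n_1=25 n_2=13  [Z2]
∂1: piv[gn,go,gs,gu,gy,gz,nw] rk=7  ker:no,ns,nu,ny,nz,os,ou,oy,oz,su,sw,sz,uw,uy,uz,wy,wz,yz
∂2: piv[gnu,gny,gnz,gos,gyz,nsu,nsz,nuy,nuz,ouy,wyz] rk=11  ker:nyz,suz
rk∂_2=11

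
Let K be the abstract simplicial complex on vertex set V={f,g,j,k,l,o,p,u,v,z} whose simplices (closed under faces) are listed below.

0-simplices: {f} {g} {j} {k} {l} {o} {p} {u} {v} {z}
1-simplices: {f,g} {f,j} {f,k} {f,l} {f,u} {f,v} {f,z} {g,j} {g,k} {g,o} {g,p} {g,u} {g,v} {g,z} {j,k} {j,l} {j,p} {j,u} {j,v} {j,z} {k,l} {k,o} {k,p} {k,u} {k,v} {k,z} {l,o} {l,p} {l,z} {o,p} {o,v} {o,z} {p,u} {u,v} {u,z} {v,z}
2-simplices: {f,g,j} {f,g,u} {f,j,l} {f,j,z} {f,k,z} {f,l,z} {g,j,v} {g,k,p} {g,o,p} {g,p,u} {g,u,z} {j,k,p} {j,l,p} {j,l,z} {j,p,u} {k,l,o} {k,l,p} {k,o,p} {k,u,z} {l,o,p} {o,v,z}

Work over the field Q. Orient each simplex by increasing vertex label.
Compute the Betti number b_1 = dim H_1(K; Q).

n_0=10 n_1=36 n_2=21  [Q]
∂1: piv[fg,fj,fk,fl,fu,fv,fz,go,gp] rk=9  ker:gj,gk,gu,gv,gz,jk,jl,jp,ju,jv,jz,kl,ko,kp,ku,kv,kz,lo,lp,lz,op,ov,oz,pu,uv,uz,vz
∂2: piv[fgj,fgu,fjl,fjz,fkz,flz,gjv,gkp,gop,gpu,guz,jkp,jlp,jpu,klo,klp,kop,kuz,ovz] rk=19  ker:jlz,lop
b_1=(36−9)−19=8

b_1=8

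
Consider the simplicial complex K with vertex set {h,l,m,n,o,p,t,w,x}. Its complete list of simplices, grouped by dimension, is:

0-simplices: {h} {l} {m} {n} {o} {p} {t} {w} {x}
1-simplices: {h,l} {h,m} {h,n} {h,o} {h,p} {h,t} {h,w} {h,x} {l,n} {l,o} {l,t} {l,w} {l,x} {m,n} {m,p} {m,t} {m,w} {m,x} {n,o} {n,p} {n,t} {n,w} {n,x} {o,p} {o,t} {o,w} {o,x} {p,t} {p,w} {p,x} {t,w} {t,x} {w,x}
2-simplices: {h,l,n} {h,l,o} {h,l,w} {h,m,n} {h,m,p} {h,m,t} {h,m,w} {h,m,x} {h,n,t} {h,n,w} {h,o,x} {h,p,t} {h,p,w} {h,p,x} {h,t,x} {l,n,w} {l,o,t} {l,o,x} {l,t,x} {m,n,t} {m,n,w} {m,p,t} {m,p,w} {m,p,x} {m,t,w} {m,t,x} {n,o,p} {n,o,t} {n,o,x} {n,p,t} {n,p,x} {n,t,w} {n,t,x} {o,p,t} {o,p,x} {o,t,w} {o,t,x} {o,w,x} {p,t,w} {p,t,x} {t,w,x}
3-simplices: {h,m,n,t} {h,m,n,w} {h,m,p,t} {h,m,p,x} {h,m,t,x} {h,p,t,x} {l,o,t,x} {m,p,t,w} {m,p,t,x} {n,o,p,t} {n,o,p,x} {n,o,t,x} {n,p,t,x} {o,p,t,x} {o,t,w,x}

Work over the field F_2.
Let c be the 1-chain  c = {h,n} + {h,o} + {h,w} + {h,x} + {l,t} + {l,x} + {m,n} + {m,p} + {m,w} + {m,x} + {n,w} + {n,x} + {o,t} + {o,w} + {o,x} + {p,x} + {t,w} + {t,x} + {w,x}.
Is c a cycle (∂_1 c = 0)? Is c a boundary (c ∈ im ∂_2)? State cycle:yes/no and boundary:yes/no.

cycle:yes boundary:yes

n_0=9 n_1=33 n_2=41 n_3=15  [Z2]
∂1: piv[hl,hm,hn,ho,hp,ht,hw,hx] rk=8  ker:ln,lo,lt,lw,lx,mn,mp,mt,mw,mx,no,np,nt,nw,nx,op,ot,ow,ox,pt,pw,px,tw,tx,wx
∂2: piv[hln,hlo,hlw,hmn,hmp,hmt,hmw,hmx,hnt,hnw,hox,hpt,hpw,hpx,htx,lot,lox,ltx,mtw,nop,not,nox,npt,otw,owx] rk=25  ker:lnw,mnt,mnw,mpt,mpw,mpx,mtx,npx,ntw,ntx,opt,opx,otx,ptw,ptx,twx
∂3: piv[hmnt,hmnw,hmpt,hmpx,hmtx,hptx,lotx,mptw,nopt,nopx,notx,nptx,otwx] rk=13  ker:mptx,optx
∂1c = 0
c vs im∂2: reduces to 0 ⇒ boundary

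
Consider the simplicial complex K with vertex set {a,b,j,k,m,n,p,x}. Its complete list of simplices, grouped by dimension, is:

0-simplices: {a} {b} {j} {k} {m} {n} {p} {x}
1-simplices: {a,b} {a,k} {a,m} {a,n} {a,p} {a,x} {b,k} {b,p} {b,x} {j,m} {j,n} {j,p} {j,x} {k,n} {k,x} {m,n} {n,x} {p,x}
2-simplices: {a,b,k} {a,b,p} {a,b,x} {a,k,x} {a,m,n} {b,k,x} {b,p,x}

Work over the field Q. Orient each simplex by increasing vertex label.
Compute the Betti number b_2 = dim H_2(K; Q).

b_2=1

n_0=8 n_1=18 n_2=7  [Q]
∂1: piv[ab,ak,am,an,ap,ax,jm] rk=7  ker:bk,bp,bx,jn,jp,jx,kn,kx,mn,nx,px
∂2: piv[abk,abp,abx,akx,amn,bpx] rk=6  ker:bkx
b_2=(7−6)−0=1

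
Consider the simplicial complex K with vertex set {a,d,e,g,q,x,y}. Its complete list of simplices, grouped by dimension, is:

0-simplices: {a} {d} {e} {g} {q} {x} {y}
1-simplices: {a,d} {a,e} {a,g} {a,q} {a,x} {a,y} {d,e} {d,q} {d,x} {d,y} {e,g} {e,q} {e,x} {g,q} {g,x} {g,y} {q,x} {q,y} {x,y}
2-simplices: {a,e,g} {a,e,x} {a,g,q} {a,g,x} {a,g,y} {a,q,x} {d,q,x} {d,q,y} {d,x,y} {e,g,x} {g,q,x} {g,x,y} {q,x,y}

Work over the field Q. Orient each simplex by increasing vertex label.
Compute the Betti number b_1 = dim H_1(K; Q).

n_0=7 n_1=19 n_2=13  [Q]
∂1: piv[ad,ae,ag,aq,ax,ay] rk=6  ker:de,dq,dx,dy,eg,eq,ex,gq,gx,gy,qx,qy,xy
∂2: piv[aeg,aex,agq,agx,agy,aqx,dqx,dqy,dxy,gxy] rk=10  ker:egx,gqx,qxy
b_1=(19−6)−10=3

b_1=3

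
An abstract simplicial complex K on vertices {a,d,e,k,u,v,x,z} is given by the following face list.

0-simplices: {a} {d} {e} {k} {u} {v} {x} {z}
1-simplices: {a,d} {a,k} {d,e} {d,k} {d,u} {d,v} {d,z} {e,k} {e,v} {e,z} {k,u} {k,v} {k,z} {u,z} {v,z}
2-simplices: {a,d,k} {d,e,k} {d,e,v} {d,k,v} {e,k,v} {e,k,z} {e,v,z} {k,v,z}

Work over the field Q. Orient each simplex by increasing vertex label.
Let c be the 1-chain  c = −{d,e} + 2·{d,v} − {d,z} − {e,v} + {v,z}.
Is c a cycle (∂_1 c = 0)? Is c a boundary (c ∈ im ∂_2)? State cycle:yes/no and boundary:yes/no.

cycle:yes boundary:no

n_0=8 n_1=15 n_2=8  [Q]
∂1: piv[ad,ak,de,du,dv,dz] rk=6  ker:dk,ek,ev,ez,ku,kv,kz,uz,vz
∂2: piv[adk,dek,dev,dkv,ekz,evz] rk=6  ker:ekv,kvz
∂1c = 0
c vs im∂2: residual ≠ 0 ⇒ not boundary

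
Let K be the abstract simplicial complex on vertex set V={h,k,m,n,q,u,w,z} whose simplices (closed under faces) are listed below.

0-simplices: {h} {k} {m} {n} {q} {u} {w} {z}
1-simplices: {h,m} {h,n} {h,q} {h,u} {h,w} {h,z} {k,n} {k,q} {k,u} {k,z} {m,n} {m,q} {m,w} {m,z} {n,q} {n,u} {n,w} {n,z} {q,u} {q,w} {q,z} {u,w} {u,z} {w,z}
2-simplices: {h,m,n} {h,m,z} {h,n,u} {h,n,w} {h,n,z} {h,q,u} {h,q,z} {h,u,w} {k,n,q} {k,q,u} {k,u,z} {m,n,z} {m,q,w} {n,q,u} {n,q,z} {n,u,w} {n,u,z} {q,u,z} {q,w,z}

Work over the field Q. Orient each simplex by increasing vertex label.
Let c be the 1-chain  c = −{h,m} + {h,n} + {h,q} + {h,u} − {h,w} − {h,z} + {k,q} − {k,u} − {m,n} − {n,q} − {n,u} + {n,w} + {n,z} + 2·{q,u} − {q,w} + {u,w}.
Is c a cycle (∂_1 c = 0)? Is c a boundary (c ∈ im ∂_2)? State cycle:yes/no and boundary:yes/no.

cycle:yes boundary:no

n_0=8 n_1=24 n_2=19  [Q]
∂1: piv[hm,hn,hq,hu,hw,hz,kn] rk=7  ker:kq,ku,kz,mn,mq,mw,mz,nq,nu,nw,nz,qu,qw,qz,uw,uz,wz
∂2: piv[hmn,hmz,hnu,hnw,hnz,hqu,hqz,huw,knq,kqu,kuz,mqw,nqu,nuz,qwz] rk=15  ker:mnz,nqz,nuw,quz
∂1c = 0
c vs im∂2: residual ≠ 0 ⇒ not boundary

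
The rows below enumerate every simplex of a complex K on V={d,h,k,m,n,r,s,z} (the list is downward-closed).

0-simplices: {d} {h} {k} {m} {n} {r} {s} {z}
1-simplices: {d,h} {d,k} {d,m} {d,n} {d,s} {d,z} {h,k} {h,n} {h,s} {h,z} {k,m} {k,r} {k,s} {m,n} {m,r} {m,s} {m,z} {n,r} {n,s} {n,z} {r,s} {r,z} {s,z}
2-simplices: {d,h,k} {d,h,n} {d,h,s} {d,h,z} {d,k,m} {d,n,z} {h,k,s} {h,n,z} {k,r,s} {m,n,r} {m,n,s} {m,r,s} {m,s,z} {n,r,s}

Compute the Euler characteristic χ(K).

n_0=8 n_1=23 n_2=14
χ=+8−23+14=-1

χ(K)=-1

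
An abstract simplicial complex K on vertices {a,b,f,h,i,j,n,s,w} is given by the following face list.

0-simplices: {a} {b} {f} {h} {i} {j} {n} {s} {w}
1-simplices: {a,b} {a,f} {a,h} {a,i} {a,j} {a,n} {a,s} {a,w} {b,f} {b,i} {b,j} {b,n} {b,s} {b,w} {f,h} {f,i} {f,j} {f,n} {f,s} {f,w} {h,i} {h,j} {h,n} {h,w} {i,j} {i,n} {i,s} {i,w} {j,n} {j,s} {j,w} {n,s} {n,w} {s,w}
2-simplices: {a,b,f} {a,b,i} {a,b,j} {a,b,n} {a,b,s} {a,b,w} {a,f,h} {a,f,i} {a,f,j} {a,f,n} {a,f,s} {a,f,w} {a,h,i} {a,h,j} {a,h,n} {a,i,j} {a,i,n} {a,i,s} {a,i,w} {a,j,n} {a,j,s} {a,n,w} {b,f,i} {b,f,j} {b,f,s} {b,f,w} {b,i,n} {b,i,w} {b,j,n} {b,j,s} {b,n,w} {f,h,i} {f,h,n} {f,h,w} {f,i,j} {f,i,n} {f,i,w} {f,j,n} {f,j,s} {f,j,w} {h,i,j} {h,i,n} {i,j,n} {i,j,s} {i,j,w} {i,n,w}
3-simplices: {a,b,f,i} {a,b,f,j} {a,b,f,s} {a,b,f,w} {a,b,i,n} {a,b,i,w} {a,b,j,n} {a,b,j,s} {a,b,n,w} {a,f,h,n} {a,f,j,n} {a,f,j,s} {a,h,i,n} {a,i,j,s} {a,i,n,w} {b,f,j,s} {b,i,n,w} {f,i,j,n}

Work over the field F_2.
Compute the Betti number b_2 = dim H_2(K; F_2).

n_0=9 n_1=34 n_2=46 n_3=18  [Z2]
∂1: piv[ab,af,ah,ai,aj,an,as,aw] rk=8  ker:bf,bi,bj,bn,bs,bw,fh,fi,fj,fn,fs,fw,hi,hj,hn,hw,ij,in,is,iw,jn,js,jw,ns,nw,sw
∂2: piv[abf,abi,abj,abn,abs,abw,afh,afi,afj,afn,afs,afw,ahi,ahj,ahn,aij,ain,ais,aiw,ajn,ajs,anw,fhw,fjw] rk=24  ker:bfi,bfj,bfs,bfw,bin,biw,bjn,bjs,bnw,fhi,fhn,fij,fin,fiw,fjn,fjs,hij,hin,ijn,ijs,ijw,inw
∂3: piv[abfi,abfj,abfs,abfw,abin,abiw,abjn,abjs,abnw,afhn,afjn,afjs,ahin,aijs,ainw,fijn] rk=16  ker:bfjs,binw
b_2=(46−24)−16=6

b_2=6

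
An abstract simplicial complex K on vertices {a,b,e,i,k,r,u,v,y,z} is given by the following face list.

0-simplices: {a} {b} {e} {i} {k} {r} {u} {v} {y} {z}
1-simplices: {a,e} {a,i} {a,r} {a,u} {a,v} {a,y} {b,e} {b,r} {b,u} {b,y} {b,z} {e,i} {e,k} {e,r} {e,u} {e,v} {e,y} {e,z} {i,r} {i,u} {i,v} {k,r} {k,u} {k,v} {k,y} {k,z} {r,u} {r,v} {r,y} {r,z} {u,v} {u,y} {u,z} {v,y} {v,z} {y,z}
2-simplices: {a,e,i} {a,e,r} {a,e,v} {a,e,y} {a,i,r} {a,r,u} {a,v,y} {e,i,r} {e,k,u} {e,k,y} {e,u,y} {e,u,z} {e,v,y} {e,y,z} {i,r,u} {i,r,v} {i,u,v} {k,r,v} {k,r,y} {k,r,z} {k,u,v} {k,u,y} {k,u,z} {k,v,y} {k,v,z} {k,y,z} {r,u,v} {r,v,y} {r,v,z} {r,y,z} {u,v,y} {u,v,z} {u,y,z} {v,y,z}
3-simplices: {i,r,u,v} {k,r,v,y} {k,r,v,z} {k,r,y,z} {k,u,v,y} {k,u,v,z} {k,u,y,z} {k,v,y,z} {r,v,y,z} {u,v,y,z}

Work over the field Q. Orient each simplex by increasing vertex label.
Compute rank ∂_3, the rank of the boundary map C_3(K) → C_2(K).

n_0=10 n_1=36 n_2=34 n_3=10  [Q]
∂1: piv[ae,ai,ar,au,av,ay,be,bz,ek] rk=9  ker:br,bu,by,ei,er,eu,ev,ey,ez,ir,iu,iv,kr,ku,kv,ky,kz,ru,rv,ry,rz,uv,uy,uz,vy,vz,yz
∂2: piv[aei,aer,aev,aey,air,aru,avy,eku,eky,euy,euz,eyz,iru,irv,iuv,krv,kry,krz,kuv,kuz,kvy,kvz] rk=22  ker:eir,evy,kuy,kyz,ruv,rvy,rvz,ryz,uvy,uvz,uyz,vyz
∂3: piv[iruv,krvy,krvz,kryz,kuvy,kuvz,kuyz,kvyz] rk=8  ker:rvyz,uvyz
rk∂_3=8

rank∂_3=8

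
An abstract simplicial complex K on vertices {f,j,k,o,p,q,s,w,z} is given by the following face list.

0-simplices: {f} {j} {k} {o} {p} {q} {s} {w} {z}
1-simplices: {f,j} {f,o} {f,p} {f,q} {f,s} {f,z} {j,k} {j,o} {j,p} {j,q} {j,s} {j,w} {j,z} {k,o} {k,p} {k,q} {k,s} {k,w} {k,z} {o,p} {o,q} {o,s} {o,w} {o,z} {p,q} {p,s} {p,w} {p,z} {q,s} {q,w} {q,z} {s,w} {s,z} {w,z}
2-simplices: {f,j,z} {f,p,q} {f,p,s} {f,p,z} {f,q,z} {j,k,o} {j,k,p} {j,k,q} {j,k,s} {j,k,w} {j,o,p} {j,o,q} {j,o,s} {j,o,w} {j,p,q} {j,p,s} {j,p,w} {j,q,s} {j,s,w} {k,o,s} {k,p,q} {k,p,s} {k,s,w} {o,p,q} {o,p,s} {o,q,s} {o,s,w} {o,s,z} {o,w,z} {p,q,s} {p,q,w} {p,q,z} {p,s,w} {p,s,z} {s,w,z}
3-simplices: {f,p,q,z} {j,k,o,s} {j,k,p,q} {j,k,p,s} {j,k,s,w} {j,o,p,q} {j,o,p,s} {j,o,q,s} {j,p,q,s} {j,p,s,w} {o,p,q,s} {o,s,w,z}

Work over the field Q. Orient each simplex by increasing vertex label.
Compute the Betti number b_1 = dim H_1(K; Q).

b_1=3

n_0=9 n_1=34 n_2=35 n_3=12  [Q]
∂1: piv[fj,fo,fp,fq,fs,fz,jk,jw] rk=8  ker:jo,jp,jq,js,jz,ko,kp,kq,ks,kw,kz,op,oq,os,ow,oz,pq,ps,pw,pz,qs,qw,qz,sw,sz,wz
∂2: piv[fjz,fpq,fps,fpz,fqz,jko,jkp,jkq,jks,jkw,jop,joq,jos,jow,jpq,jps,jpw,jqs,jsw,osz,owz,pqw,psz] rk=23  ker:kos,kpq,kps,ksw,opq,ops,oqs,osw,pqs,pqz,psw,swz
∂3: piv[fpqz,jkos,jkpq,jkps,jksw,jopq,jops,joqs,jpqs,jpsw,oswz] rk=11  ker:opqs
b_1=(34−8)−23=3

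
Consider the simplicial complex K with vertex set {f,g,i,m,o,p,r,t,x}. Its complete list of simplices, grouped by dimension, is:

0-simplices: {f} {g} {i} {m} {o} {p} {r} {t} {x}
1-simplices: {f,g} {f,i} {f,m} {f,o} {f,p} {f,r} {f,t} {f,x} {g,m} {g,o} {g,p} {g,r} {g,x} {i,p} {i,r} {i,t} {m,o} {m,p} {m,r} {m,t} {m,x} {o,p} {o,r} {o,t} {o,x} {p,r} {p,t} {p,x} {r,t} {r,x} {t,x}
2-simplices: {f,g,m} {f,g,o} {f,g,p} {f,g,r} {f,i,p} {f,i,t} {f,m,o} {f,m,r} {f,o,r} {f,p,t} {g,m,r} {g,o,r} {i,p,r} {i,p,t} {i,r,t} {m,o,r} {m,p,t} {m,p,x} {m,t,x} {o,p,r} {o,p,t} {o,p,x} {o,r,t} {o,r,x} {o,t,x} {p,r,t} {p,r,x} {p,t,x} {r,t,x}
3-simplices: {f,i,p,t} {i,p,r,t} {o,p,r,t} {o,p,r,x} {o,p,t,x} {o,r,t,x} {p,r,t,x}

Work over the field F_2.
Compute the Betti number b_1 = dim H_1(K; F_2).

n_0=9 n_1=31 n_2=29 n_3=7  [Z2]
∂1: piv[fg,fi,fm,fo,fp,fr,ft,fx] rk=8  ker:gm,go,gp,gr,gx,ip,ir,it,mo,mp,mr,mt,mx,op,or,ot,ox,pr,pt,px,rt,rx,tx
∂2: piv[fgm,fgo,fgp,fgr,fip,fit,fmo,fmr,for,fpt,ipr,irt,mpt,mpx,mtx,opr,opt,opx,orx] rk=19  ker:gmr,gor,ipt,mor,ort,otx,prt,prx,ptx,rtx
∂3: piv[fipt,iprt,oprt,oprx,optx,ortx] rk=6  ker:prtx
b_1=(31−8)−19=4

b_1=4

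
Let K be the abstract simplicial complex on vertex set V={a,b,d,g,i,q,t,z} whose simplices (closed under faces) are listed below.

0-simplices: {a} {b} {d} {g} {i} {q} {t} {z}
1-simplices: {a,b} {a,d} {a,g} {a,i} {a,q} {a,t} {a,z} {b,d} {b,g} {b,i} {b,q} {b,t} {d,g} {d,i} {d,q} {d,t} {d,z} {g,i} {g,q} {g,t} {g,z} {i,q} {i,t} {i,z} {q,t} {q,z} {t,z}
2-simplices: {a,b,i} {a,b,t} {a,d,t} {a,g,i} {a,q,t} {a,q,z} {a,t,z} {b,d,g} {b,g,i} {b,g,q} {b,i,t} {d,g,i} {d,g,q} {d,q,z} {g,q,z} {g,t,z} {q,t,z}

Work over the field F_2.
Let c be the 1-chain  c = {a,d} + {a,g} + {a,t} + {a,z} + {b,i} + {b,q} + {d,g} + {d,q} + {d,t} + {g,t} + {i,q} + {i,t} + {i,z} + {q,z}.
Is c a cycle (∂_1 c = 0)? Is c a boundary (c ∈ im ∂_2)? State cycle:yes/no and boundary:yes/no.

cycle:no boundary:no

n_0=8 n_1=27 n_2=17  [Z2]
∂1: piv[ab,ad,ag,ai,aq,at,az] rk=7  ker:bd,bg,bi,bq,bt,dg,di,dq,dt,dz,gi,gq,gt,gz,iq,it,iz,qt,qz,tz
∂2: piv[abi,abt,adt,agi,aqt,aqz,atz,bdg,bgi,bgq,bit,dgi,dgq,dqz,gqz,gtz] rk=16  ker:qtz
∂1c = {g} + {z}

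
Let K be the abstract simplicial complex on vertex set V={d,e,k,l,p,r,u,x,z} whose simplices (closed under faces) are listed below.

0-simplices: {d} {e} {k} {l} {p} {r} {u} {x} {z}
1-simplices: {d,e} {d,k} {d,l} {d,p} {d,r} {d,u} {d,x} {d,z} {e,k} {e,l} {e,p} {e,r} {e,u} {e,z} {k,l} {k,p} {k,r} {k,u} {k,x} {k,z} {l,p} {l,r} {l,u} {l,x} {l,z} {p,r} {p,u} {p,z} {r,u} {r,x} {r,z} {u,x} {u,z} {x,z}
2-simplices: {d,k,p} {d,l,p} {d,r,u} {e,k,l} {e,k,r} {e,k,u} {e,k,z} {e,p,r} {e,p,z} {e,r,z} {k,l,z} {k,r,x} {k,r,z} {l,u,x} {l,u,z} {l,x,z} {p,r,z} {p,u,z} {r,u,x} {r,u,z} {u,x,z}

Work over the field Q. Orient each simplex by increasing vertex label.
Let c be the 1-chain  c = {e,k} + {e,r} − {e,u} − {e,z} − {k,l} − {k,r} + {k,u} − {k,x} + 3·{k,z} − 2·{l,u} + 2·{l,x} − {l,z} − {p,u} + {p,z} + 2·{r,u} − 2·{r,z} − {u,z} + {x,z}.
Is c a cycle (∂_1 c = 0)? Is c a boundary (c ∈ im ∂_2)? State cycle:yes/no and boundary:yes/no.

n_0=9 n_1=34 n_2=21  [Q]
∂1: piv[de,dk,dl,dp,dr,du,dx,dz] rk=8  ker:ek,el,ep,er,eu,ez,kl,kp,kr,ku,kx,kz,lp,lr,lu,lx,lz,pr,pu,pz,ru,rx,rz,ux,uz,xz
∂2: piv[dkp,dlp,dru,ekl,ekr,eku,ekz,epr,epz,erz,klz,krx,lux,luz,lxz,puz,rux,ruz] rk=18  ker:krz,prz,uxz
∂1c = 0
c vs im∂2: reduces to 0 ⇒ boundary

cycle:yes boundary:yes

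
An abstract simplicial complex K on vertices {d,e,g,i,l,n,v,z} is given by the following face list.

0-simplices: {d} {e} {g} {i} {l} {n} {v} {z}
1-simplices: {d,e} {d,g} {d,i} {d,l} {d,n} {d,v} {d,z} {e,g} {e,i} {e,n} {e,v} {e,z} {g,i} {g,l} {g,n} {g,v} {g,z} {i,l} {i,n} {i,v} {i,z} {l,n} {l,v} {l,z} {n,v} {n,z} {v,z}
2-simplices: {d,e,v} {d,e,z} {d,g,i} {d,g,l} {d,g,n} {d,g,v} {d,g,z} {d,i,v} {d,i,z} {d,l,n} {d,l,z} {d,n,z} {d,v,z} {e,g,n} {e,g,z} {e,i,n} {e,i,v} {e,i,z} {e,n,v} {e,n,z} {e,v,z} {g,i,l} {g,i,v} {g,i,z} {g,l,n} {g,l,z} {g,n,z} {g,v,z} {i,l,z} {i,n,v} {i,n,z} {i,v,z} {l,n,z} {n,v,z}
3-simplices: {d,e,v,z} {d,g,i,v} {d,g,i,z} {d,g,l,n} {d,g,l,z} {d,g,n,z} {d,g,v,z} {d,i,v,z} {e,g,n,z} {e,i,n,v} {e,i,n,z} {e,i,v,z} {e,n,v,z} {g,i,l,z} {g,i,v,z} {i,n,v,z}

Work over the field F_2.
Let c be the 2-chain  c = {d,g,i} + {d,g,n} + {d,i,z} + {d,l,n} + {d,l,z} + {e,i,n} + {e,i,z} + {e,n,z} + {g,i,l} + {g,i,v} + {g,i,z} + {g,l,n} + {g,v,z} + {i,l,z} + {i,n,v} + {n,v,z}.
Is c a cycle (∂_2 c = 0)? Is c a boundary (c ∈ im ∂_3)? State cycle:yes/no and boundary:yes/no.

cycle:yes boundary:yes

n_0=8 n_1=27 n_2=34 n_3=16  [Z2]
∂1: piv[de,dg,di,dl,dn,dv,dz] rk=7  ker:eg,ei,en,ev,ez,gi,gl,gn,gv,gz,il,in,iv,iz,ln,lv,lz,nv,nz,vz
∂2: piv[dev,dez,dgi,dgl,dgn,dgv,dgz,div,diz,dln,dlz,dnz,dvz,egn,egz,ein,eiv,env,gil] rk=19  ker:eiz,enz,evz,giv,giz,gln,glz,gnz,gvz,ilz,inv,inz,ivz,lnz,nvz
∂3: piv[devz,dgiv,dgiz,dgln,dglz,dgnz,dgvz,divz,egnz,einv,einz,eivz,envz,gilz] rk=14  ker:givz,invz
∂2c = 0
c vs im∂3: reduces to 0 ⇒ boundary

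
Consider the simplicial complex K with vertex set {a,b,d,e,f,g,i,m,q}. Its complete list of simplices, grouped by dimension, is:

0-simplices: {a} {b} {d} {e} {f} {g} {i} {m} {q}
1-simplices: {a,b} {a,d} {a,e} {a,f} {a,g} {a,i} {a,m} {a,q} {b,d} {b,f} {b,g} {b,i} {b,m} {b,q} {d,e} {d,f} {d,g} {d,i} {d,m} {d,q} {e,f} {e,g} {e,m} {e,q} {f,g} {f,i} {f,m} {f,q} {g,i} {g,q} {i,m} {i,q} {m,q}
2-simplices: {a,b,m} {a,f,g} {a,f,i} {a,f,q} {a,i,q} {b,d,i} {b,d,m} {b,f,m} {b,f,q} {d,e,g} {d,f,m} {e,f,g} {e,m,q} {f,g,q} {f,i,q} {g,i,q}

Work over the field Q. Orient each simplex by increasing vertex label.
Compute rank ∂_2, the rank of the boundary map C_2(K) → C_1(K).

rank∂_2=15

n_0=9 n_1=33 n_2=16  [Q]
∂1: piv[ab,ad,ae,af,ag,ai,am,aq] rk=8  ker:bd,bf,bg,bi,bm,bq,de,df,dg,di,dm,dq,ef,eg,em,eq,fg,fi,fm,fq,gi,gq,im,iq,mq
∂2: piv[abm,afg,afi,afq,aiq,bdi,bdm,bfm,bfq,deg,dfm,efg,emq,fgq,giq] rk=15  ker:fiq
rk∂_2=15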